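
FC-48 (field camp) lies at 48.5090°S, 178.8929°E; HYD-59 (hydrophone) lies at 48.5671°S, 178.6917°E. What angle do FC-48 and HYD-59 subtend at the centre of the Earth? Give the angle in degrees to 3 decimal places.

0.145°

Δφ = -0.0581°,  Δλ = -0.2012°
a = sin²(Δφ/2) + cos φ₁ cos φ₂ sin²(Δλ/2) = 0.000002
c = 2·arcsin(√a) = 0.002537 rad = 0.1453°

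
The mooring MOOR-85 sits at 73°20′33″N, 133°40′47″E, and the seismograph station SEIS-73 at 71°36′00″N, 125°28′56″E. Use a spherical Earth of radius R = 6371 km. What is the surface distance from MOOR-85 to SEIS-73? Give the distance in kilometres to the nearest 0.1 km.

335.6 km

MOOR-85: φ = +73.34250°, λ = +133.67972°
SEIS-73: φ = +71.60000°, λ = +125.48222°
Δφ = -1.7425°,  Δλ = -8.1975°
a = sin²(Δφ/2) + cos φ₁ cos φ₂ sin²(Δλ/2) = 0.000693
c = 2·arcsin(√a) = 0.052673 rad = 3.0180°
d = R·c = 6371 × 0.052673 = 335.6 km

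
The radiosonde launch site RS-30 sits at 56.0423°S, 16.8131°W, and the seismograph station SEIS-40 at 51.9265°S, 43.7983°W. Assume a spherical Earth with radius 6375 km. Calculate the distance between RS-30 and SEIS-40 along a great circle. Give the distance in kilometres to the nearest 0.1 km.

1811.1 km

Δφ = 4.1158°,  Δλ = -26.9852°
a = sin²(Δφ/2) + cos φ₁ cos φ₂ sin²(Δλ/2) = 0.020041
c = 2·arcsin(√a) = 0.284089 rad = 16.2771°
d = R·c = 6375 × 0.284089 = 1811.1 km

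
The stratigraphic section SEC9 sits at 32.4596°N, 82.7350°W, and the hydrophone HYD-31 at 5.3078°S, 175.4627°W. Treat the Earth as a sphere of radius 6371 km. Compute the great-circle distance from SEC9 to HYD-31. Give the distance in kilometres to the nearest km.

Δφ = -37.7674°,  Δλ = -92.7277°
a = sin²(Δφ/2) + cos φ₁ cos φ₂ sin²(Δλ/2) = 0.544815
c = 2·arcsin(√a) = 1.660548 rad = 95.1424°
d = R·c = 6371 × 1.660548 = 10579.3 km

10579 km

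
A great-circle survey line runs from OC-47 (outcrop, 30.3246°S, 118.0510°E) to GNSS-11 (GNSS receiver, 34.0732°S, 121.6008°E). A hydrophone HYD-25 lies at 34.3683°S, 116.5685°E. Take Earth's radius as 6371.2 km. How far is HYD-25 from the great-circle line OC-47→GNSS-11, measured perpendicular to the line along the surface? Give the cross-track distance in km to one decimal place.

383.5 km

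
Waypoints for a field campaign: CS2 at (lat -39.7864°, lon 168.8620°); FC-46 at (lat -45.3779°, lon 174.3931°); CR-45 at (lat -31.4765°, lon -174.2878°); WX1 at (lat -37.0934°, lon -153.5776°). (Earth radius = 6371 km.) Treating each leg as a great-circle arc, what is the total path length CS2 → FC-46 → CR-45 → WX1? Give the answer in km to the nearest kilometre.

4596 km

CS2→FC-46: c = 0.120666 rad, d = 768.76 km
FC-46→CR-45: c = 0.287138 rad, d = 1829.36 km
CR-45→WX1: c = 0.313567 rad, d = 1997.73 km
Total = 768.76 + 1829.36 + 1997.73 = 4595.85 km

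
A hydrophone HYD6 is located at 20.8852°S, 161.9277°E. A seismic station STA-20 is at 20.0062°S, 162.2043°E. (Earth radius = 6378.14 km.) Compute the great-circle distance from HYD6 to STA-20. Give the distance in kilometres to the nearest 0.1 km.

102.0 km

Δφ = 0.8790°,  Δλ = 0.2766°
a = sin²(Δφ/2) + cos φ₁ cos φ₂ sin²(Δλ/2) = 0.000064
c = 2·arcsin(√a) = 0.015994 rad = 0.9164°
d = R·c = 6378.14 × 0.015994 = 102.0 km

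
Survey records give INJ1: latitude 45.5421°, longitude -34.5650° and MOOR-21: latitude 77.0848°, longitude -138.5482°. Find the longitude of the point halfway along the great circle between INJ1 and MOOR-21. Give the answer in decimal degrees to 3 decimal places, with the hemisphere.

53.114°W

Bx = cos φ₂ cos Δλ = -0.054008,  By = cos φ₂ sin Δλ = -0.216885
φₘ = atan2(sin φ₁ + sin φ₂, √((cos φ₁ + Bx)² + By²)) = 68.01142°
λₘ = λ₁ + atan2(By, cos φ₁ + Bx) = -53.11367°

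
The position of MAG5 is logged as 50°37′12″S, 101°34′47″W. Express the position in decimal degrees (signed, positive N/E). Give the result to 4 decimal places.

-50.6200°, -101.5797°

lat: 50.6200° S → -50.6200°
lon: 101.5797° W → -101.5797°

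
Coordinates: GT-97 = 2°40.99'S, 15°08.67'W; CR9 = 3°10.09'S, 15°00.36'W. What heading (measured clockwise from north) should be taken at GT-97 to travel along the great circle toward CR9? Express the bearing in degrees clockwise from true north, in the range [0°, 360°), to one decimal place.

GT-97: φ = -2.68317°, λ = -15.14450°
CR9: φ = -3.16817°, λ = -15.00600°
Δλ = 0.1385°
y = sin Δλ · cos φ₂ = 0.002414
x = cos φ₁ sin φ₂ − sin φ₁ cos φ₂ cos Δλ = -0.008465
θ = atan2(y, x) = 164.0856° → 164.0856° (mod 360°)

164.1°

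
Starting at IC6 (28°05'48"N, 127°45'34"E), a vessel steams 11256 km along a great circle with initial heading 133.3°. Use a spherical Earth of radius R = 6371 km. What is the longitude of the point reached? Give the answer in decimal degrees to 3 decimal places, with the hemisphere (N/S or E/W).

IC6: φ = +28.09667°, λ = +127.75944°
δ = d/R = 11256/6371 = 1.766756 rad
φ₂ = arcsin(sin φ₁ cos δ + cos φ₁ sin δ cos θ)
   = arcsin(0.47096·-0.19471 + 0.88215·0.98086·-0.68582) = -43.24491°
λ₂ = λ₁ + atan2(sin θ sin δ cos φ₁, cos δ − sin φ₁ sin φ₂) = -153.72640°

153.726°W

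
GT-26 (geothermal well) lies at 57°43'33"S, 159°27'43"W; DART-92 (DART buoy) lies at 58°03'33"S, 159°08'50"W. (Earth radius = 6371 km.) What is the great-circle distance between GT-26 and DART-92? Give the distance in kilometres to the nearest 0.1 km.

41.5 km

GT-26: φ = -57.72583°, λ = -159.46194°
DART-92: φ = -58.05917°, λ = -159.14722°
Δφ = -0.3333°,  Δλ = 0.3147°
a = sin²(Δφ/2) + cos φ₁ cos φ₂ sin²(Δλ/2) = 0.000011
c = 2·arcsin(√a) = 0.006509 rad = 0.3730°
d = R·c = 6371 × 0.006509 = 41.5 km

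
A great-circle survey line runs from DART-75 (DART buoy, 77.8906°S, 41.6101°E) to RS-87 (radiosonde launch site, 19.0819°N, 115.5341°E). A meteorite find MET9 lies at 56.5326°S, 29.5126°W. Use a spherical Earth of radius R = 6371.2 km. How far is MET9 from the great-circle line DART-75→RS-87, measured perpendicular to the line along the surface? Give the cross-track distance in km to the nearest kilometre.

1121 km

δ₁₃ = central angle DART-75→MET9 = 0.548961 rad  (haversine)
θ₁₃ = bearing DART-75→MET9 = 269.940°,  θ₁₂ = bearing DART-75→RS-87 = 70.339°
dₓₜ = R·arcsin(sin δ₁₃ · sin(θ₁₃ − θ₁₂)) = 6371.2·arcsin(0.52180·sin(199.601°)) = -1121.060 km
|dₓₜ| = 1121.060 km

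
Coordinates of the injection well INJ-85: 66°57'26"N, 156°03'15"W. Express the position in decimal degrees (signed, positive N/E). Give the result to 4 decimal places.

+66.9572°, -156.0542°

lat: 66.9572° N → +66.9572°
lon: 156.0542° W → -156.0542°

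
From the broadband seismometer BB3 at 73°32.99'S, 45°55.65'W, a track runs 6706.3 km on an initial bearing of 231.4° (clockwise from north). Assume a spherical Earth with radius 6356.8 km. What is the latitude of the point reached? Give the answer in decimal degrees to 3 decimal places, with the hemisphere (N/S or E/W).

BB3: φ = -73.54983°, λ = -45.92750°
δ = d/R = 6706.3/6356.8 = 1.054980 rad
φ₂ = arcsin(sin φ₁ cos δ + cos φ₁ sin δ cos θ)
   = arcsin(-0.95907·0.49324 + 0.28318·0.86989·-0.62388) = -38.80993°
λ₂ = λ₁ + atan2(sin θ sin δ cos φ₁, cos δ − sin φ₁ sin φ₂) = -165.18309°

38.810°S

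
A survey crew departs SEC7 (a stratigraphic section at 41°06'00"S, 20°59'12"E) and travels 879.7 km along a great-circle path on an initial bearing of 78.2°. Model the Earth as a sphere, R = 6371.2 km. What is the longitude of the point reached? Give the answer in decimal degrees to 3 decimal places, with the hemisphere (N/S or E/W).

SEC7: φ = -41.10000°, λ = +20.98667°
δ = d/R = 879.7/6371.2 = 0.138074 rad
φ₂ = arcsin(sin φ₁ cos δ + cos φ₁ sin δ cos θ)
   = arcsin(-0.65738·0.99048 + 0.75356·0.13764·0.20450) = -39.04341°
λ₂ = λ₁ + atan2(sin θ sin δ cos φ₁, cos δ − sin φ₁ sin φ₂) = 30.97621°

30.976°E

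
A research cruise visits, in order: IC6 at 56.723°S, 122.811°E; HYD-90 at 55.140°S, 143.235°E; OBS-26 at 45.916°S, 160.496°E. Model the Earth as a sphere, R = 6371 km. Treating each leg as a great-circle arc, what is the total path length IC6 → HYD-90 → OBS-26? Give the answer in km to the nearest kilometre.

IC6→HYD-90: c = 0.200821 rad, d = 1279.43 km
HYD-90→OBS-26: c = 0.248996 rad, d = 1586.36 km
Total = 1279.43 + 1586.36 = 2865.78 km

2866 km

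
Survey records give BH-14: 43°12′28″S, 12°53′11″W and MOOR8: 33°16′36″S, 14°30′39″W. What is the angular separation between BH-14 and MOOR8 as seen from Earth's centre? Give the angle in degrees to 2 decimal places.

BH-14: φ = -43.20778°, λ = -12.88639°
MOOR8: φ = -33.27667°, λ = -14.51083°
Δφ = 9.9311°,  Δλ = -1.6244°
a = sin²(Δφ/2) + cos φ₁ cos φ₂ sin²(Δλ/2) = 0.007615
c = 2·arcsin(√a) = 0.174745 rad = 10.0121°

10.01°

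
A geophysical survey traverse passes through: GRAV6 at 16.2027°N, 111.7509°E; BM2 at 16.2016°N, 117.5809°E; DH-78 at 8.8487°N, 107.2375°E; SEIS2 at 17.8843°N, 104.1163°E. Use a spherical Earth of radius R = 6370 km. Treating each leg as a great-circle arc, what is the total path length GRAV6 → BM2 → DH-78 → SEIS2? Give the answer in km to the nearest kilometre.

3070 km

GRAV6→BM2: c = 0.097708 rad, d = 622.40 km
BM2→DH-78: c = 0.217884 rad, d = 1387.92 km
DH-78→SEIS2: c = 0.166348 rad, d = 1059.64 km
Total = 622.40 + 1387.92 + 1059.64 = 3069.96 km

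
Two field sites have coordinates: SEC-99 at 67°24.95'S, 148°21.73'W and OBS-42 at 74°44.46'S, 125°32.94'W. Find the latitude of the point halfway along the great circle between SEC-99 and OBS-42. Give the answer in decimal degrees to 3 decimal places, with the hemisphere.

SEC-99: φ = -67.41583°, λ = -148.36217°
OBS-42: φ = -74.74100°, λ = -125.54900°
Bx = cos φ₂ cos Δλ = 0.242595,  By = cos φ₂ sin Δλ = 0.102043
φₘ = atan2(sin φ₁ + sin φ₂, √((cos φ₁ + Bx)² + By²)) = -71.41401°
λₘ = λ₁ + atan2(By, cos φ₁ + Bx) = -139.11313°

71.414°S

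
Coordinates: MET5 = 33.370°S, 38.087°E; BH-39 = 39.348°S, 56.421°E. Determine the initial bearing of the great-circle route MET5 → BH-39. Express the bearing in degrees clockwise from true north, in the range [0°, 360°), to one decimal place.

Δλ = 18.3340°
y = sin Δλ · cos φ₂ = 0.243249
x = cos φ₁ sin φ₂ − sin φ₁ cos φ₂ cos Δλ = -0.125738
θ = atan2(y, x) = 117.3349° → 117.3349° (mod 360°)

117.3°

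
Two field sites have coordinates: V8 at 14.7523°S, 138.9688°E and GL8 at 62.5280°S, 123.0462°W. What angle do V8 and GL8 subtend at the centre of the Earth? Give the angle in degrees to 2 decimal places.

Δφ = -47.7757°,  Δλ = 97.9850°
a = sin²(Δφ/2) + cos φ₁ cos φ₂ sin²(Δλ/2) = 0.418022
c = 2·arcsin(√a) = 1.406097 rad = 80.5634°

80.56°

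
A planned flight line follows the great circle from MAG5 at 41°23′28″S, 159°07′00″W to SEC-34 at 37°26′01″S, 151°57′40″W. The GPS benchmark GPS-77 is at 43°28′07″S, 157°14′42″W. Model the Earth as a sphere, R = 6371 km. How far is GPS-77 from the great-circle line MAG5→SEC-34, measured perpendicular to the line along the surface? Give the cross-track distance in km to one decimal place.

277.4 km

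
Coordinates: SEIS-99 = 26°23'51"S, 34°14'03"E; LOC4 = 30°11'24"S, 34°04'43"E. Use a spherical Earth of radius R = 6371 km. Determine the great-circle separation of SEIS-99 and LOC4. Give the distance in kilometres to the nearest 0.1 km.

422.0 km

SEIS-99: φ = -26.39750°, λ = +34.23417°
LOC4: φ = -30.19000°, λ = +34.07861°
Δφ = -3.7925°,  Δλ = -0.1556°
a = sin²(Δφ/2) + cos φ₁ cos φ₂ sin²(Δλ/2) = 0.001096
c = 2·arcsin(√a) = 0.066235 rad = 3.7950°
d = R·c = 6371 × 0.066235 = 422.0 km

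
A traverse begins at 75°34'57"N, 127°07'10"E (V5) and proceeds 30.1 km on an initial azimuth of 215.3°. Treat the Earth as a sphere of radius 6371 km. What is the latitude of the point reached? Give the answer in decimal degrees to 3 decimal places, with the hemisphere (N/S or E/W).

75.361°N

V5: φ = +75.58250°, λ = +127.11944°
δ = d/R = 30.1/6371 = 0.004725 rad
φ₂ = arcsin(sin φ₁ cos δ + cos φ₁ sin δ cos θ)
   = arcsin(0.96851·0.99999 + 0.24899·0.00472·-0.81614) = 75.36076°
λ₂ = λ₁ + atan2(sin θ sin δ cos φ₁, cos δ − sin φ₁ sin φ₂) = 126.50050°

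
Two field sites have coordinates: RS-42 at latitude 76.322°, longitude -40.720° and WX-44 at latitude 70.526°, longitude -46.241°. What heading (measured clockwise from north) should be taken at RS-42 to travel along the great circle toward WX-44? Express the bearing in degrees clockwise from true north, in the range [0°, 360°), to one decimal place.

197.9°

Δλ = -5.5210°
y = sin Δλ · cos φ₂ = -0.032075
x = cos φ₁ sin φ₂ − sin φ₁ cos φ₂ cos Δλ = -0.099484
θ = atan2(y, x) = -162.1302° → 197.8698° (mod 360°)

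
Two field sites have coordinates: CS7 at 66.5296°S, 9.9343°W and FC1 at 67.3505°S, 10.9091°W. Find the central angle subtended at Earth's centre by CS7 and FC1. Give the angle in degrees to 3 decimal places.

0.905°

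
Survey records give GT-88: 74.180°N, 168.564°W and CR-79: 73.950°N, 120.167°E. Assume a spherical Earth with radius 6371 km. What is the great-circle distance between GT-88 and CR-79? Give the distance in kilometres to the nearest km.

Δφ = -0.2300°,  Δλ = -71.2690°
a = sin²(Δφ/2) + cos φ₁ cos φ₂ sin²(Δλ/2) = 0.025588
c = 2·arcsin(√a) = 0.321306 rad = 18.4095°
d = R·c = 6371 × 0.321306 = 2047.0 km

2047 km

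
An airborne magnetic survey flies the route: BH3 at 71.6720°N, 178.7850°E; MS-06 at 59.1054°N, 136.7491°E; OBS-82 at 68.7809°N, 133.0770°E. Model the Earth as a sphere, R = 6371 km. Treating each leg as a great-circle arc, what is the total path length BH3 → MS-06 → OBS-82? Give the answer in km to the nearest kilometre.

3409 km

BH3→MS-06: c = 0.363933 rad, d = 2318.62 km
MS-06→OBS-82: c = 0.171125 rad, d = 1090.23 km
Total = 2318.62 + 1090.23 = 3408.85 km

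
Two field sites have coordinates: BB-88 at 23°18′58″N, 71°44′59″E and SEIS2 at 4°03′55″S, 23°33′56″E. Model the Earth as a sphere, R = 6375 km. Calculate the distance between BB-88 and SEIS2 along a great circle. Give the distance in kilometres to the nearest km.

6048 km

BB-88: φ = +23.31611°, λ = +71.74972°
SEIS2: φ = -4.06528°, λ = +23.56556°
Δφ = -27.3814°,  Δλ = -48.1842°
a = sin²(Δφ/2) + cos φ₁ cos φ₂ sin²(Δλ/2) = 0.208655
c = 2·arcsin(√a) = 0.948763 rad = 54.3601°
d = R·c = 6375 × 0.948763 = 6048.4 km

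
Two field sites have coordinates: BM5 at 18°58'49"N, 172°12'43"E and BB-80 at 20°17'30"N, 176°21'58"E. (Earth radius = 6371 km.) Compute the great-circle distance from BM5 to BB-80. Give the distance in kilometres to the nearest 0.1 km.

458.8 km

BM5: φ = +18.98028°, λ = +172.21194°
BB-80: φ = +20.29167°, λ = +176.36611°
Δφ = 1.3114°,  Δλ = 4.1542°
a = sin²(Δφ/2) + cos φ₁ cos φ₂ sin²(Δλ/2) = 0.001296
c = 2·arcsin(√a) = 0.072018 rad = 4.1263°
d = R·c = 6371 × 0.072018 = 458.8 km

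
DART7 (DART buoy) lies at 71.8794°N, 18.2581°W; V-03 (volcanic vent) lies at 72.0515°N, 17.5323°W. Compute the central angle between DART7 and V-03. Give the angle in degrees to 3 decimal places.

0.283°

Δφ = 0.1721°,  Δλ = 0.7258°
a = sin²(Δφ/2) + cos φ₁ cos φ₂ sin²(Δλ/2) = 0.000006
c = 2·arcsin(√a) = 0.004940 rad = 0.2830°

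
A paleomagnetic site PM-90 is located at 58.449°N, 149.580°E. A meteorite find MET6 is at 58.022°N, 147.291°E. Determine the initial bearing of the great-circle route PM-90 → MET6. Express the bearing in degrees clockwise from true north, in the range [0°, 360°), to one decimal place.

Δλ = -2.2890°
y = sin Δλ · cos φ₂ = -0.021152
x = cos φ₁ sin φ₂ − sin φ₁ cos φ₂ cos Δλ = -0.007092
θ = atan2(y, x) = -108.5366° → 251.4634° (mod 360°)

251.5°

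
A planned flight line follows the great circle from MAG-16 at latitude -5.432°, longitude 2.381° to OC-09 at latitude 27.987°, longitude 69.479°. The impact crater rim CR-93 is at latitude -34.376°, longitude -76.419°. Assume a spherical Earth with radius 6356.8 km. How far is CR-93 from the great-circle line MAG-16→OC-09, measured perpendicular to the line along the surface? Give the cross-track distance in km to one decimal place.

268.5 km

δ₁₃ = central angle MAG-16→CR-93 = 1.356110 rad  (haversine)
θ₁₃ = bearing MAG-16→CR-93 = 235.961°,  θ₁₂ = bearing MAG-16→OC-09 = 58.438°
dₓₜ = R·arcsin(sin δ₁₃ · sin(θ₁₃ − θ₁₂)) = 6356.8·arcsin(0.97704·sin(177.523°)) = 268.506 km
|dₓₜ| = 268.506 km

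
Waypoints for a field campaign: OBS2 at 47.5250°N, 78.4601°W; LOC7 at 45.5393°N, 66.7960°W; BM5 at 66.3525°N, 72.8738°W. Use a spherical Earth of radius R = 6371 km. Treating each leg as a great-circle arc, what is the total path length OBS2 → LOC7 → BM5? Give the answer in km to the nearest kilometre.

OBS2→LOC7: c = 0.144121 rad, d = 918.20 km
LOC7→BM5: c = 0.367678 rad, d = 2342.47 km
Total = 918.20 + 2342.47 = 3260.67 km

3261 km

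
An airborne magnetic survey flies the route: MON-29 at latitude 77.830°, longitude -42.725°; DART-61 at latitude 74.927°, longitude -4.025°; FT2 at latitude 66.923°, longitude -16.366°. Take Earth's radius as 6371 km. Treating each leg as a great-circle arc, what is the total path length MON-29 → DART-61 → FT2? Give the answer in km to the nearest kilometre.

MON-29→DART-61: c = 0.163402 rad, d = 1041.04 km
DART-61→FT2: c = 0.155701 rad, d = 991.97 km
Total = 1041.04 + 991.97 = 2033.01 km

2033 km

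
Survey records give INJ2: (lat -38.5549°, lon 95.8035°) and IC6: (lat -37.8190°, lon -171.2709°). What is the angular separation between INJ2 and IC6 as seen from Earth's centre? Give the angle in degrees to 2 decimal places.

Δφ = 0.7359°,  Δλ = 92.9256°
a = sin²(Δφ/2) + cos φ₁ cos φ₂ sin²(Δλ/2) = 0.324682
c = 2·arcsin(√a) = 1.212545 rad = 69.4737°

69.47°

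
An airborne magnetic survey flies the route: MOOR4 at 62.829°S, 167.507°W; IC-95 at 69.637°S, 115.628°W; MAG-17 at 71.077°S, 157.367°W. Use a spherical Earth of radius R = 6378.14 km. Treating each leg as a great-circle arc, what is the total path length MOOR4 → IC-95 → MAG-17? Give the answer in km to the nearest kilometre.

3902 km

MOOR4→IC-95: c = 0.370511 rad, d = 2363.17 km
IC-95→MAG-17: c = 0.241240 rad, d = 1538.66 km
Total = 2363.17 + 1538.66 = 3901.83 km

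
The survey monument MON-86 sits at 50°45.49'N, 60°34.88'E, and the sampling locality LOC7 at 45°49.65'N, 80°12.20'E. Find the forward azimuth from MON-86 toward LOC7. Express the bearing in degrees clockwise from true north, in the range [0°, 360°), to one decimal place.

103.1°

MON-86: φ = +50.75817°, λ = +60.58133°
LOC7: φ = +45.82750°, λ = +80.20333°
Δλ = 19.6220°
y = sin Δλ · cos φ₂ = 0.234002
x = cos φ₁ sin φ₂ − sin φ₁ cos φ₂ cos Δλ = -0.054610
θ = atan2(y, x) = 103.1364° → 103.1364° (mod 360°)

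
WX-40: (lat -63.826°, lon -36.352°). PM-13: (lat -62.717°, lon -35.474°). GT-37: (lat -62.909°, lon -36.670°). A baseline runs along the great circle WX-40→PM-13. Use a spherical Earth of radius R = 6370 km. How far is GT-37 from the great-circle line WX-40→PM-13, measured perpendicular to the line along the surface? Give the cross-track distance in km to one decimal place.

δ₁₃ = central angle WX-40→GT-37 = 0.016197 rad  (haversine)
θ₁₃ = bearing WX-40→GT-37 = 351.022°,  θ₁₂ = bearing WX-40→PM-13 = 19.993°
dₓₜ = R·arcsin(sin δ₁₃ · sin(θ₁₃ − θ₁₂)) = 6370·arcsin(0.01620·sin(331.029°)) = -49.972 km
|dₓₜ| = 49.972 km

50.0 km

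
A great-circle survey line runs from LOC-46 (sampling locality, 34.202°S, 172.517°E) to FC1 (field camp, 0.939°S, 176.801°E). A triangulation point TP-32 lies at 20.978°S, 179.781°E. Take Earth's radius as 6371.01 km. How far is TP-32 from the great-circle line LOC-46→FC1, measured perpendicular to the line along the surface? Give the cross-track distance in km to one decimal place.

δ₁₃ = central angle LOC-46→TP-32 = 0.256495 rad  (haversine)
θ₁₃ = bearing LOC-46→TP-32 = 27.734°,  θ₁₂ = bearing LOC-46→FC1 = 7.777°
dₓₜ = R·arcsin(sin δ₁₃ · sin(θ₁₃ − θ₁₂)) = 6371.01·arcsin(0.25369·sin(19.958°)) = 552.365 km
|dₓₜ| = 552.365 km

552.4 km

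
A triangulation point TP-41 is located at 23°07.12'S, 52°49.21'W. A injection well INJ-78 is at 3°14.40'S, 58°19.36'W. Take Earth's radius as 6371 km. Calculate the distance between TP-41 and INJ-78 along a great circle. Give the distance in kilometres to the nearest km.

2288 km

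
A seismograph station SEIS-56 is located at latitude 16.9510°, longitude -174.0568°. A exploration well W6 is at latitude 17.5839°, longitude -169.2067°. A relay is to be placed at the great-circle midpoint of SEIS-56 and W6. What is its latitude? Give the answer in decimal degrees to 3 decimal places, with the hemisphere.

17.282°N

Bx = cos φ₂ cos Δλ = 0.949862,  By = cos φ₂ sin Δλ = 0.080599
φₘ = atan2(sin φ₁ + sin φ₂, √((cos φ₁ + Bx)² + By²)) = 17.28201°
λₘ = λ₁ + atan2(By, cos φ₁ + Bx) = -171.63592°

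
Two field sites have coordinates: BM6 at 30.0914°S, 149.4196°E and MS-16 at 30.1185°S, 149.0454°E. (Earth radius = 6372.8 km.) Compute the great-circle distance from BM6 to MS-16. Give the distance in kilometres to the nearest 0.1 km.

36.1 km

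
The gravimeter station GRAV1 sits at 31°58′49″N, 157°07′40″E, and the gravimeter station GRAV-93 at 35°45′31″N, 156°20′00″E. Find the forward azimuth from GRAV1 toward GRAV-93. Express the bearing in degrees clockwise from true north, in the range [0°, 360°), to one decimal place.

350.3°

GRAV1: φ = +31.98028°, λ = +157.12778°
GRAV-93: φ = +35.75861°, λ = +156.33333°
Δλ = -0.7944°
y = sin Δλ · cos φ₂ = -0.011251
x = cos φ₁ sin φ₂ − sin φ₁ cos φ₂ cos Δλ = 0.065938
θ = atan2(y, x) = -9.6835° → 350.3165° (mod 360°)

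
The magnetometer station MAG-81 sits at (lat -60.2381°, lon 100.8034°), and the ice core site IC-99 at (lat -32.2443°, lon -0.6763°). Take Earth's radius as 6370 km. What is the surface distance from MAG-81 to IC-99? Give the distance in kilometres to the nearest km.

Δφ = 27.9938°,  Δλ = -101.4797°
a = sin²(Δφ/2) + cos φ₁ cos φ₂ sin²(Δλ/2) = 0.310201
c = 2·arcsin(√a) = 1.181435 rad = 67.6912°
d = R·c = 6370 × 1.181435 = 7525.7 km

7526 km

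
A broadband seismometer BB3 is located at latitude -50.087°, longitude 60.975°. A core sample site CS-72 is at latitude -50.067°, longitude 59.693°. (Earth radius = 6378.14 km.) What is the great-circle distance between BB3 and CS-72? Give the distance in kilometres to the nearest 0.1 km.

91.6 km

Δφ = 0.0200°,  Δλ = -1.2820°
a = sin²(Δφ/2) + cos φ₁ cos φ₂ sin²(Δλ/2) = 0.000052
c = 2·arcsin(√a) = 0.014363 rad = 0.8230°
d = R·c = 6378.14 × 0.014363 = 91.6 km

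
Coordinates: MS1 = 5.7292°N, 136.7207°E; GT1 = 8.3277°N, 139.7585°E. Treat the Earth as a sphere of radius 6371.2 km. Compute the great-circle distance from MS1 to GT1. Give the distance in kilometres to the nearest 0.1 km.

Δφ = 2.5985°,  Δλ = 3.0378°
a = sin²(Δφ/2) + cos φ₁ cos φ₂ sin²(Δλ/2) = 0.001206
c = 2·arcsin(√a) = 0.069465 rad = 3.9800°
d = R·c = 6371.2 × 0.069465 = 442.6 km

442.6 km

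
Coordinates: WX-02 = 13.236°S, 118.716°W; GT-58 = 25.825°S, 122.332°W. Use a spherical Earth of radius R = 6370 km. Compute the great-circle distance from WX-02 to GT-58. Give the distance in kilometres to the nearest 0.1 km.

1449.7 km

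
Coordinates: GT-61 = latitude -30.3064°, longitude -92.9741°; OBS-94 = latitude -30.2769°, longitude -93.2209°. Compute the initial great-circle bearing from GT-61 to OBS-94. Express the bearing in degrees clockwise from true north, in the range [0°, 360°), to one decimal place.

Δλ = -0.2468°
y = sin Δλ · cos φ₂ = -0.003720
x = cos φ₁ sin φ₂ − sin φ₁ cos φ₂ cos Δλ = 0.000511
θ = atan2(y, x) = -82.1809° → 277.8191° (mod 360°)

277.8°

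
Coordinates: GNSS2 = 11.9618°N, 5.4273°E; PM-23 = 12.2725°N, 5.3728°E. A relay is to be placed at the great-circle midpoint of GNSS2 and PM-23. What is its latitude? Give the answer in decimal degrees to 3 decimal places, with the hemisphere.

12.117°N

Bx = cos φ₂ cos Δλ = 0.977147,  By = cos φ₂ sin Δλ = -0.000929
φₘ = atan2(sin φ₁ + sin φ₂, √((cos φ₁ + Bx)² + By²)) = 12.11715°
λₘ = λ₁ + atan2(By, cos φ₁ + Bx) = 5.40007°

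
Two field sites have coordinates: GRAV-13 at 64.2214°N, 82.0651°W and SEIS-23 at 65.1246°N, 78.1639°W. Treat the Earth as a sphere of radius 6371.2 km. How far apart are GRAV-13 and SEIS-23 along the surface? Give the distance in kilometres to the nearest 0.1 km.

Δφ = 0.9032°,  Δλ = 3.9012°
a = sin²(Δφ/2) + cos φ₁ cos φ₂ sin²(Δλ/2) = 0.000274
c = 2·arcsin(√a) = 0.033112 rad = 1.8972°
d = R·c = 6371.2 × 0.033112 = 211.0 km

211.0 km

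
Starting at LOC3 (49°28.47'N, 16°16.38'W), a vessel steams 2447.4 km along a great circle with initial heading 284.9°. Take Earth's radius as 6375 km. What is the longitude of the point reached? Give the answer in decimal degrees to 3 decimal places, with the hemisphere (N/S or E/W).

LOC3: φ = +49.47450°, λ = -16.27300°
δ = d/R = 2447.4/6375 = 0.383906 rad
φ₂ = arcsin(sin φ₁ cos δ + cos φ₁ sin δ cos θ)
   = arcsin(0.76012·0.92721 + 0.64979·0.37454·0.25713) = 50.11799°
λ₂ = λ₁ + atan2(sin θ sin δ cos φ₁, cos δ − sin φ₁ sin φ₂) = -50.63937°

50.639°W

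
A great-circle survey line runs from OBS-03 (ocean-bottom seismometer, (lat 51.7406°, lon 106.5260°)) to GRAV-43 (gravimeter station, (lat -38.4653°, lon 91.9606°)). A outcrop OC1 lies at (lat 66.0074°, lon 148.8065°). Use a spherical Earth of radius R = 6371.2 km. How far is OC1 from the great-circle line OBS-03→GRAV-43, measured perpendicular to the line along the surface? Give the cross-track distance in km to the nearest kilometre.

δ₁₃ = central angle OBS-03→OC1 = 0.442559 rad  (haversine)
θ₁₃ = bearing OBS-03→OC1 = 39.700°,  θ₁₂ = bearing OBS-03→GRAV-43 = 191.358°
dₓₜ = R·arcsin(sin δ₁₃ · sin(θ₁₃ − θ₁₂)) = 6371.2·arcsin(0.42825·sin(-151.658°)) = -1304.401 km
|dₓₜ| = 1304.401 km

1304 km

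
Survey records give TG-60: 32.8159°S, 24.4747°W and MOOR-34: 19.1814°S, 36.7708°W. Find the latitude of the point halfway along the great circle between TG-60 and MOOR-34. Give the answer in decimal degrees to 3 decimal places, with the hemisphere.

Bx = cos φ₂ cos Δλ = 0.922817,  By = cos φ₂ sin Δλ = -0.201141
φₘ = atan2(sin φ₁ + sin φ₂, √((cos φ₁ + Bx)² + By²)) = -26.12864°
λₘ = λ₁ + atan2(By, cos φ₁ + Bx) = -30.98258°

26.129°S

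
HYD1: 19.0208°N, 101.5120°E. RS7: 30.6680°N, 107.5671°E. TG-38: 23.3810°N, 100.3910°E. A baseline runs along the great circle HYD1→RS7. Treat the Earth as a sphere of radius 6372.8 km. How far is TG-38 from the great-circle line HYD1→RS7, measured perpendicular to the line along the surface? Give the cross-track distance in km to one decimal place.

302.1 km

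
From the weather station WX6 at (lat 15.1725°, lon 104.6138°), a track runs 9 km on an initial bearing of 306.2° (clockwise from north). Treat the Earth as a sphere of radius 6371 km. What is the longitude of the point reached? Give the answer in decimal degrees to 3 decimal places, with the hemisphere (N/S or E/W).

δ = d/R = 9/6371 = 0.001413 rad
φ₂ = arcsin(sin φ₁ cos δ + cos φ₁ sin δ cos θ)
   = arcsin(0.26173·1.00000 + 0.96514·0.00141·0.59061) = 15.22029°
λ₂ = λ₁ + atan2(sin θ sin δ cos φ₁, cos δ − sin φ₁ sin φ₂) = 104.54611°

104.546°E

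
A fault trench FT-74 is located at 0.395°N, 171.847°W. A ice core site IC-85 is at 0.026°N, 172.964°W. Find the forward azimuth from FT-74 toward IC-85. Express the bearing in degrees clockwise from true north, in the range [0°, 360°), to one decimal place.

Δλ = -1.1170°
y = sin Δλ · cos φ₂ = -0.019494
x = cos φ₁ sin φ₂ − sin φ₁ cos φ₂ cos Δλ = -0.006439
θ = atan2(y, x) = -108.2784° → 251.7216° (mod 360°)

251.7°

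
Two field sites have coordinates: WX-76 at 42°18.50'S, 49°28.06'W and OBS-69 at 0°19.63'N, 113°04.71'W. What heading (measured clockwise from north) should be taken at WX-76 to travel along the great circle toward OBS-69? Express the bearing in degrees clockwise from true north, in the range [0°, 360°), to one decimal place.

WX-76: φ = -42.30833°, λ = -49.46767°
OBS-69: φ = +0.32717°, λ = -113.07850°
Δλ = -63.6108°
y = sin Δλ · cos φ₂ = -0.895781
x = cos φ₁ sin φ₂ − sin φ₁ cos φ₂ cos Δλ = 0.303397
θ = atan2(y, x) = -71.2890° → 288.7110° (mod 360°)

288.7°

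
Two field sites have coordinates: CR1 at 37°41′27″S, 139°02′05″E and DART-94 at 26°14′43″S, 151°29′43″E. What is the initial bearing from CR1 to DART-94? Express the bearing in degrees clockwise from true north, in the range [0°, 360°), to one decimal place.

46.2°

CR1: φ = -37.69083°, λ = +139.03472°
DART-94: φ = -26.24528°, λ = +151.49528°
Δλ = 12.4606°
y = sin Δλ · cos φ₂ = 0.193524
x = cos φ₁ sin φ₂ − sin φ₁ cos φ₂ cos Δλ = 0.185520
θ = atan2(y, x) = 46.2097° → 46.2097° (mod 360°)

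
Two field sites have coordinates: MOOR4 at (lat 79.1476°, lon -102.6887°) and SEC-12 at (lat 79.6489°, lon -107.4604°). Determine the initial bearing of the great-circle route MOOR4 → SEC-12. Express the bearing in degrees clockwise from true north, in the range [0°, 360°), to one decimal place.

302.1°

Δλ = -4.7717°
y = sin Δλ · cos φ₂ = -0.014947
x = cos φ₁ sin φ₂ − sin φ₁ cos φ₂ cos Δλ = 0.009361
θ = atan2(y, x) = -57.9420° → 302.0580° (mod 360°)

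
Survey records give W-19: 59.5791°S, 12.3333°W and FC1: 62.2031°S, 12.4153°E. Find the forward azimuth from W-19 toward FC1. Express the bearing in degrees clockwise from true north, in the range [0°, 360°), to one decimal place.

Δλ = 24.7486°
y = sin Δλ · cos φ₂ = 0.195227
x = cos φ₁ sin φ₂ − sin φ₁ cos φ₂ cos Δλ = -0.082716
θ = atan2(y, x) = 112.9621° → 112.9621° (mod 360°)

113.0°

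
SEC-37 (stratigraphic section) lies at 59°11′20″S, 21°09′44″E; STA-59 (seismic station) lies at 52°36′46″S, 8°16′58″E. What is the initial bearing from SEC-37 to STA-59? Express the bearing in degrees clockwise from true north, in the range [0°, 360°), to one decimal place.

306.8°

SEC-37: φ = -59.18889°, λ = +21.16222°
STA-59: φ = -52.61278°, λ = +8.28278°
Δλ = -12.8794°
y = sin Δλ · cos φ₂ = -0.135345
x = cos φ₁ sin φ₂ − sin φ₁ cos φ₂ cos Δλ = 0.101403
θ = atan2(y, x) = -53.1588° → 306.8412° (mod 360°)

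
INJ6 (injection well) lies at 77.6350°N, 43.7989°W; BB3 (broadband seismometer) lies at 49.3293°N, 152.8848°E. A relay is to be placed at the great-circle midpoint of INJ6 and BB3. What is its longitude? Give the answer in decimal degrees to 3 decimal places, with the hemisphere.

160.723°E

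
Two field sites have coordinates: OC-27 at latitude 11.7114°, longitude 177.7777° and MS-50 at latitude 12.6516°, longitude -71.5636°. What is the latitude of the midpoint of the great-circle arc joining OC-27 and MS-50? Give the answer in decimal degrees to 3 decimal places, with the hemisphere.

20.781°N

Bx = cos φ₂ cos Δλ = -0.344234,  By = cos φ₂ sin Δλ = 0.912980
φₘ = atan2(sin φ₁ + sin φ₂, √((cos φ₁ + Bx)² + By²)) = 20.78063°
λₘ = λ₁ + atan2(By, cos φ₁ + Bx) = -127.03967°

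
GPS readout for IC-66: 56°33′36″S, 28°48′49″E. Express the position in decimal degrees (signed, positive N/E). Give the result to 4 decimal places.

-56.5600°, +28.8136°

lat: 56.5600° S → -56.5600°
lon: 28.8136° E → +28.8136°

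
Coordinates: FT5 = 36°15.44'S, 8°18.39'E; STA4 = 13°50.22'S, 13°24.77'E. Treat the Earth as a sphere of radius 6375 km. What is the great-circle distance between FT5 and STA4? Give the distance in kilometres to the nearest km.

FT5: φ = -36.25733°, λ = +8.30650°
STA4: φ = -13.83700°, λ = +13.41283°
Δφ = 22.4203°,  Δλ = 5.1063°
a = sin²(Δφ/2) + cos φ₁ cos φ₂ sin²(Δλ/2) = 0.039348
c = 2·arcsin(√a) = 0.399377 rad = 22.8826°
d = R·c = 6375 × 0.399377 = 2546.0 km

2546 km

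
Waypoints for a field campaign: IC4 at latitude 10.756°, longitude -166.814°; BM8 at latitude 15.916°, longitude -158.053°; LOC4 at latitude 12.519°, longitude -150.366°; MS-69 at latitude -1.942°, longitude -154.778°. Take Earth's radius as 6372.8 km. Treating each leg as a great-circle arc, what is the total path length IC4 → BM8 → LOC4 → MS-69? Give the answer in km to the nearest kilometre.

3699 km

IC4→BM8: c = 0.173861 rad, d = 1107.98 km
BM8→LOC4: c = 0.142905 rad, d = 910.70 km
LOC4→MS-69: c = 0.263721 rad, d = 1680.64 km
Total = 1107.98 + 910.70 + 1680.64 = 3699.33 km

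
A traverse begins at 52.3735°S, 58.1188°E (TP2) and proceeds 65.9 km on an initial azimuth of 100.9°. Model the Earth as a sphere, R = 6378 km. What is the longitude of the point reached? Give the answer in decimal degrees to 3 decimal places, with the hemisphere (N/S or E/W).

59.073°E

δ = d/R = 65.9/6378 = 0.010332 rad
φ₂ = arcsin(sin φ₁ cos δ + cos φ₁ sin δ cos θ)
   = arcsin(-0.79201·0.99995 + 0.61051·0.01033·-0.18910) = -52.48161°
λ₂ = λ₁ + atan2(sin θ sin δ cos φ₁, cos δ − sin φ₁ sin φ₂) = 59.07335°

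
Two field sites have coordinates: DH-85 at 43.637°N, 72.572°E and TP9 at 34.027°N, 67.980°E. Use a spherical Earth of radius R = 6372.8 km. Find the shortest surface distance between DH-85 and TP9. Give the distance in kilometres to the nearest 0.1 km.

Δφ = -9.6100°,  Δλ = -4.5920°
a = sin²(Δφ/2) + cos φ₁ cos φ₂ sin²(Δλ/2) = 0.007979
c = 2·arcsin(√a) = 0.178891 rad = 10.2497°
d = R·c = 6372.8 × 0.178891 = 1140.0 km

1140.0 km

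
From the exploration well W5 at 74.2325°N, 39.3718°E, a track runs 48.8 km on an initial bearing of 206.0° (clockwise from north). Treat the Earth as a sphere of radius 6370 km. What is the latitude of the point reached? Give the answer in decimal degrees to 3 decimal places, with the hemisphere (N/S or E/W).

73.837°N

δ = d/R = 48.8/6370 = 0.007661 rad
φ₂ = arcsin(sin φ₁ cos δ + cos φ₁ sin δ cos θ)
   = arcsin(0.96237·0.99997 + 0.27173·0.00766·-0.89879) = 73.83687°
λ₂ = λ₁ + atan2(sin θ sin δ cos φ₁, cos δ − sin φ₁ sin φ₂) = 38.68057°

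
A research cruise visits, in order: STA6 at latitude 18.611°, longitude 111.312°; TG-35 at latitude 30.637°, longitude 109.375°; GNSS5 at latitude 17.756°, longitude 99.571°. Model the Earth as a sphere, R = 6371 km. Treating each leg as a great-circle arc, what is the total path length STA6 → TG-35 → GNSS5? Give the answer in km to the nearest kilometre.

3093 km

STA6→TG-35: c = 0.212118 rad, d = 1351.40 km
TG-35→GNSS5: c = 0.273364 rad, d = 1741.60 km
Total = 1351.40 + 1741.60 = 3093.00 km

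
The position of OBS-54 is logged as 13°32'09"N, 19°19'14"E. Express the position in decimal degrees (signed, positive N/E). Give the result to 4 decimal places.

lat: 13.5358° N → +13.5358°
lon: 19.3206° E → +19.3206°

+13.5358°, +19.3206°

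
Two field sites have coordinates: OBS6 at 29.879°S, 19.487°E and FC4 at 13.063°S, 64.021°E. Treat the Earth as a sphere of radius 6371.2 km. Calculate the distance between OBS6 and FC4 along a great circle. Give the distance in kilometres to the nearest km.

4935 km

Δφ = 16.8160°,  Δλ = 44.5340°
a = sin²(Δφ/2) + cos φ₁ cos φ₂ sin²(Δλ/2) = 0.142657
c = 2·arcsin(√a) = 0.774620 rad = 44.3825°
d = R·c = 6371.2 × 0.774620 = 4935.3 km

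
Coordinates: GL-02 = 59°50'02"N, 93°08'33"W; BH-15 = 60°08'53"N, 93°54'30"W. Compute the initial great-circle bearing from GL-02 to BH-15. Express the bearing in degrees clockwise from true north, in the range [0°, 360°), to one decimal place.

309.7°

GL-02: φ = +59.83389°, λ = -93.14250°
BH-15: φ = +60.14806°, λ = -93.90833°
Δλ = -0.7658°
y = sin Δλ · cos φ₂ = -0.006653
x = cos φ₁ sin φ₂ − sin φ₁ cos φ₂ cos Δλ = 0.005522
θ = atan2(y, x) = -50.3091° → 309.6909° (mod 360°)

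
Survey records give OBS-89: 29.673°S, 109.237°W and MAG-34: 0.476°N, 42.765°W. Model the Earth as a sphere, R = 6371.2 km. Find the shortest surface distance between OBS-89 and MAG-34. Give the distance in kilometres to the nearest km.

Δφ = 30.1490°,  Δλ = 66.4720°
a = sin²(Δφ/2) + cos φ₁ cos φ₂ sin²(Δλ/2) = 0.328638
c = 2·arcsin(√a) = 1.220982 rad = 69.9571°
d = R·c = 6371.2 × 1.220982 = 7779.1 km

7779 km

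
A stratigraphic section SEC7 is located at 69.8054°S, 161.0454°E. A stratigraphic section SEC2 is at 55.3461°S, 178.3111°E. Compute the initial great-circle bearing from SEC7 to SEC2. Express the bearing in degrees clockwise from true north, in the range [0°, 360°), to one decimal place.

Δλ = 17.2657°
y = sin Δλ · cos φ₂ = 0.168768
x = cos φ₁ sin φ₂ − sin φ₁ cos φ₂ cos Δλ = 0.225645
θ = atan2(y, x) = 36.7941° → 36.7941° (mod 360°)

36.8°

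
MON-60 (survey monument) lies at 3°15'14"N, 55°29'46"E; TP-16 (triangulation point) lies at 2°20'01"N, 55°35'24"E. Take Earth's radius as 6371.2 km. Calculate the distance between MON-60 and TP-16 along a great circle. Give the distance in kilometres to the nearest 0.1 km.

MON-60: φ = +3.25389°, λ = +55.49611°
TP-16: φ = +2.33361°, λ = +55.59000°
Δφ = -0.9203°,  Δλ = 0.0939°
a = sin²(Δφ/2) + cos φ₁ cos φ₂ sin²(Δλ/2) = 0.000065
c = 2·arcsin(√a) = 0.016145 rad = 0.9250°
d = R·c = 6371.2 × 0.016145 = 102.9 km

102.9 km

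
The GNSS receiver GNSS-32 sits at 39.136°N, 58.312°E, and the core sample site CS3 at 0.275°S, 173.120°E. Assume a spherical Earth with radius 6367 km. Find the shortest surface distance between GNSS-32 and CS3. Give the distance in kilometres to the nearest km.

Δφ = -39.4110°,  Δλ = 114.8080°
a = sin²(Δφ/2) + cos φ₁ cos φ₂ sin²(Δλ/2) = 0.664236
c = 2·arcsin(√a) = 1.905482 rad = 109.1761°
d = R·c = 6367 × 1.905482 = 12132.2 km

12132 km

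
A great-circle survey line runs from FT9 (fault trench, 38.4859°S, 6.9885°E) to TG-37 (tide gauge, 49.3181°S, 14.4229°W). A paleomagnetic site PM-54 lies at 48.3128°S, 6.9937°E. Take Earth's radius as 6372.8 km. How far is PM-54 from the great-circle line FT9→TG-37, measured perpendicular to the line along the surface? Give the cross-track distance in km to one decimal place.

δ₁₃ = central angle FT9→PM-54 = 0.171512 rad  (haversine)
θ₁₃ = bearing FT9→PM-54 = 179.980°,  θ₁₂ = bearing FT9→TG-37 = 227.780°
dₓₜ = R·arcsin(sin δ₁₃ · sin(θ₁₃ − θ₁₂)) = 6372.8·arcsin(0.17067·sin(-47.800°)) = -807.904 km
|dₓₜ| = 807.904 km

807.9 km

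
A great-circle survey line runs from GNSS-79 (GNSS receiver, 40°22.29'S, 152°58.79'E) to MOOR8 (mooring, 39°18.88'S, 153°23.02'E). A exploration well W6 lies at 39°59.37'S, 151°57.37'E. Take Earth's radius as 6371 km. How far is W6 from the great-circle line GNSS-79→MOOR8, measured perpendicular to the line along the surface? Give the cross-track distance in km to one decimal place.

GNSS-79: φ = -40.37150°, λ = +152.97983°
MOOR8: φ = -39.31467°, λ = +153.38367°
W6: φ = -39.98950°, λ = +151.95617°
δ₁₃ = central angle GNSS-79→W6 = 0.015191 rad  (haversine)
θ₁₃ = bearing GNSS-79→W6 = 295.701°,  θ₁₂ = bearing GNSS-79→MOOR8 = 16.481°
dₓₜ = R·arcsin(sin δ₁₃ · sin(θ₁₃ − θ₁₂)) = 6371·arcsin(0.01519·sin(279.221°)) = -95.533 km
|dₓₜ| = 95.533 km

95.5 km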